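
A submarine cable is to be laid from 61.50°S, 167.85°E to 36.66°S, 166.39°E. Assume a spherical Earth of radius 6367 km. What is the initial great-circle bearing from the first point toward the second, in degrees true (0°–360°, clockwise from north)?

θ = atan2( sin Δλ·cos φ₂ ,  cos φ₁ sin φ₂ − sin φ₁ cos φ₂ cos Δλ )
  = atan2(-0.0204, +0.4199) = 357.21°

357.2°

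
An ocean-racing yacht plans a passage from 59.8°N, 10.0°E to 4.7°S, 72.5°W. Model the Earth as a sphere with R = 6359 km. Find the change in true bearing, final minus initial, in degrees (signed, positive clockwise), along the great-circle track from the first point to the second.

At departure: θ₁ = atan2(sin Δλ cos φ₂, cos φ₁ sin φ₂ − sin φ₁ cos φ₂ cos Δλ) = 261.16°
At arrival: θ₂ = atan2(sin Δλ cos φ₁, −cos φ₂ sin φ₁ + sin φ₂ cos φ₁ cos Δλ) = 209.92°
Δθ = θ₂ − θ₁ = -51.2°

-51.2°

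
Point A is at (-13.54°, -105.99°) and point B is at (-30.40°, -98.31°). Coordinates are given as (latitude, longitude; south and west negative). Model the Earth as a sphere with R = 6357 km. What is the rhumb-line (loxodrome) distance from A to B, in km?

2029 km

Rhumb course C = atan2(Δλ, Δψ) with Δψ = ln[tan(π/4+φ₂/2)/tan(π/4+φ₁/2)] = -0.3188, Δλ = +0.1340 → C = 157.20°
d = R·|Δφ| / |cos C| = 6357·0.29426 / 0.92185 = 2029 km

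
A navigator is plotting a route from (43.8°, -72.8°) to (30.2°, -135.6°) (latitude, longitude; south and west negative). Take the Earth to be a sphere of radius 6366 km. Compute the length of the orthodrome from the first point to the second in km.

5634 km

Haversine: a = sin²(Δφ/2)+cos φ₁ cos φ₂ sin²(Δλ/2) = 0.18335;  σ = 2·atan2(√a,√(1−a))
σ = 50.706° → d = Rσ = 6366·0.88499 = 5634 km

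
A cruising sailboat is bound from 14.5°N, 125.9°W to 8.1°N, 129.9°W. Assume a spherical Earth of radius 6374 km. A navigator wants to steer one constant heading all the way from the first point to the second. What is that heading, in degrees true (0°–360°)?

211.5°

Meridional parts: M(φ₁)=+0.2558, M(φ₂)=+0.1418 → ΔM = -0.1140;  Δλ = -0.0698 rad
tan C = Δλ / ΔM = +0.6125 → C = 211.49°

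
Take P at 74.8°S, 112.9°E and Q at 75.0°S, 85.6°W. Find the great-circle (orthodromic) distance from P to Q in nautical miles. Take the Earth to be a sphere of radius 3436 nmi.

Haversine: a = sin²(Δφ/2)+cos φ₁ cos φ₂ sin²(Δλ/2) = 0.06611;  σ = 2·atan2(√a,√(1−a))
σ = 29.798° → d = Rσ = 3436·0.52008 = 1787 nmi

1787 nmi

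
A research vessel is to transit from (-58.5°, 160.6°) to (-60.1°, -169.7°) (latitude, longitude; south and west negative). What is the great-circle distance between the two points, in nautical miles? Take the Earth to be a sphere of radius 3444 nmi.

909 nmi

cos σ = sin φ₁ sin φ₂ + cos φ₁ cos φ₂ cos Δλ
      = sin(-58.50°)sin(-60.10°) + cos(-58.50°)cos(-60.10°)cos(29.70°) = 0.9654
σ = 15.117° → d = Rσ = 3444·0.26385 = 909 nmi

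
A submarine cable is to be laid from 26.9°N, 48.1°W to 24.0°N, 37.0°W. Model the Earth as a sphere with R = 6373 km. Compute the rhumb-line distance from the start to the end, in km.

1160 km

Δψ = ln[tan(π/4+φ₂/2)/tan(π/4+φ₁/2)] = -0.0561;  Δφ = -0.0506 rad,  Δλ = +0.1937 rad
q = Δφ/Δψ = 0.9028
d = R·√(Δφ² + q²Δλ²) = 6373·0.18208 = 1160 km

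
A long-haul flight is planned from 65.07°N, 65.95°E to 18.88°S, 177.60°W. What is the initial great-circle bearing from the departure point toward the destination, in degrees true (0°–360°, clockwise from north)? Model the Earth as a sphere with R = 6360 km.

θ = atan2( sin Δλ·cos φ₂ ,  cos φ₁ sin φ₂ − sin φ₁ cos φ₂ cos Δλ )
  = atan2(+0.8472, +0.2458) = 73.82°

73.8°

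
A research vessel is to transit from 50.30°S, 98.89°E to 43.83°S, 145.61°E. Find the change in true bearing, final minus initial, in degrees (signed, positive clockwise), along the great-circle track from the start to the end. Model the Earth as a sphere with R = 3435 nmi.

At departure: θ₁ = atan2(sin Δλ cos φ₂, cos φ₁ sin φ₂ − sin φ₁ cos φ₂ cos Δλ) = 96.72°
At arrival: θ₂ = atan2(sin Δλ cos φ₁, −cos φ₂ sin φ₁ + sin φ₂ cos φ₁ cos Δλ) = 61.57°
Δθ = θ₂ − θ₁ = -35.1°

-35.1°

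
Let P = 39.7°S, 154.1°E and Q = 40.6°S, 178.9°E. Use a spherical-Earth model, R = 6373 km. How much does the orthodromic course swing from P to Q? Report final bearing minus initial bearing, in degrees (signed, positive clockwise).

-16.1°

At departure: θ₁ = atan2(sin Δλ cos φ₂, cos φ₁ sin φ₂ − sin φ₁ cos φ₂ cos Δλ) = 100.74°
At arrival: θ₂ = atan2(sin Δλ cos φ₁, −cos φ₂ sin φ₁ + sin φ₂ cos φ₁ cos Δλ) = 84.61°
Δθ = θ₂ − θ₁ = -16.1°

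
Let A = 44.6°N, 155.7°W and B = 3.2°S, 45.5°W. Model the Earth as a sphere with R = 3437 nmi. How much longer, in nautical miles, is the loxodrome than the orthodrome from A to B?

Great circle: cos σ = sin φ₁ sin φ₂ + cos φ₁ cos φ₂ cos Δλ,  σ = 1.8595 rad → d_gc = 6391.0 nmi
Rhumb line: Δψ = -0.9274, q = Δφ/Δψ = 0.8996, d_rh = R√(Δφ²+q²Δλ²) = 6601.8 nmi
Excess = 6601.8 − 6391.0 = 210.8 ≈ 211 nmi

211 nmi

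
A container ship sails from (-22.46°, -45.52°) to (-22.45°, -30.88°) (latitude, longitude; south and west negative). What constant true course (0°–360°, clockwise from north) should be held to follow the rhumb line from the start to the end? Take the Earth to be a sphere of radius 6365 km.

Δψ = ln[tan(π/4+φ₂/2)/tan(π/4+φ₁/2)] = +0.0002
Δλ = +0.2555 rad (taken the short way round)
course = atan2(Δλ, Δψ) = 89.96°

90.0°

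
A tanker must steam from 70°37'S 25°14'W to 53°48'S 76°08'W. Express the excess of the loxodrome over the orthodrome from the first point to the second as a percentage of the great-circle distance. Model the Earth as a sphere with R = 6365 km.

Great circle: σ = 0.4846 rad → d_gc = Rσ = 3084.7 km
Rhumb: Δφ = +0.2935, Δλ = -0.8884, Δψ = +0.6491, q = Δφ/Δψ = 0.4522 → d_rh = R√(Δφ²+q²Δλ²) = 3166.6 km
Excess = (3166.6 − 3084.7) / 3084.7 = 81.9 / 3084.7 = 2.66% ≈ 2.7%

2.7%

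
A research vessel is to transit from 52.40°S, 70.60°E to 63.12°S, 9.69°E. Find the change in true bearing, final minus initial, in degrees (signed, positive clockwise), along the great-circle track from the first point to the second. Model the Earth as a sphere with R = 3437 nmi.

At departure: θ₁ = atan2(sin Δλ cos φ₂, cos φ₁ sin φ₂ − sin φ₁ cos φ₂ cos Δλ) = 226.87°
At arrival: θ₂ = atan2(sin Δλ cos φ₁, −cos φ₂ sin φ₁ + sin φ₂ cos φ₁ cos Δλ) = 279.96°
Δθ = θ₂ − θ₁ = +53.1°

+53.1°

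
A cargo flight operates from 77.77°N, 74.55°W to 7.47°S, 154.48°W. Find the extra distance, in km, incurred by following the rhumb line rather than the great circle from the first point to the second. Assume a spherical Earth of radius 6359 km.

420 km

Great circle: cos σ = sin φ₁ sin φ₂ + cos φ₁ cos φ₂ cos Δλ,  σ = 1.6613 rad → d_gc = 10563.9 km
Rhumb line: Δψ = -2.3644, q = Δφ/Δψ = 0.6292, d_rh = R√(Δφ²+q²Δλ²) = 10984.3 km
Excess = 10984.3 − 10563.9 = 420.4 ≈ 420 km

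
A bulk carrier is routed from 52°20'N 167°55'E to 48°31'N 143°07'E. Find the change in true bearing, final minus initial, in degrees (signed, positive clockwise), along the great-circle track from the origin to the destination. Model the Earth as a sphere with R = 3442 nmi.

Initial bearing θ₁ = atan2(sin Δλ cos φ₂, cos φ₁ sin φ₂ − sin φ₁ cos φ₂ cos Δλ) = 266.25°
Final bearing θ₂ = (initial bearing from the destination back to the start) + 180° = 247.00°
Δθ = θ₂ − θ₁ = -19.2°

-19.2°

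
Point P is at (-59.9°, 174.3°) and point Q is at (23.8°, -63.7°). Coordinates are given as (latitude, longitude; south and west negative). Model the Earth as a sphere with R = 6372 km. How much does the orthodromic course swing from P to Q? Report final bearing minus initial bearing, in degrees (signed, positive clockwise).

-73.8°

Initial bearing θ₁ = atan2(sin Δλ cos φ₂, cos φ₁ sin φ₂ − sin φ₁ cos φ₂ cos Δλ) = 105.63°
Final bearing θ₂ = (initial bearing from the destination back to the start) + 180° = 31.86°
Δθ = θ₂ − θ₁ = -73.8°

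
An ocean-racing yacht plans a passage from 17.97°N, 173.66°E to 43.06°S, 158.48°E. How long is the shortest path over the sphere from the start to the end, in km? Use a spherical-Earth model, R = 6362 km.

6952 km

cos σ = sin φ₁ sin φ₂ + cos φ₁ cos φ₂ cos Δλ
      = sin(17.97°)sin(-43.06°) + cos(17.97°)cos(-43.06°)cos(-15.18°) = 0.4601
σ = 62.606° → d = Rσ = 6362·1.09269 = 6952 km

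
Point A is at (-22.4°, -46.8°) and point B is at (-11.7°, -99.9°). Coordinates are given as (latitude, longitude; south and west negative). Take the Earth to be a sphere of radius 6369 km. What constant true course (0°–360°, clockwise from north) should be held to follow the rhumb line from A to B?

281.9°

Δψ = ln[tan(π/4+φ₂/2)/tan(π/4+φ₁/2)] = +0.1957
Δλ = -0.9268 rad (taken the short way round)
course = atan2(Δλ, Δψ) = 281.92°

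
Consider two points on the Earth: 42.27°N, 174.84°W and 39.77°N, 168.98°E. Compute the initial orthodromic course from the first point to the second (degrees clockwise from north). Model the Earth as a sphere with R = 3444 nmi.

θ = atan2( sin Δλ·cos φ₂ ,  cos φ₁ sin φ₂ − sin φ₁ cos φ₂ cos Δλ )
  = atan2(-0.2142, -0.0231) = 263.83°

263.8°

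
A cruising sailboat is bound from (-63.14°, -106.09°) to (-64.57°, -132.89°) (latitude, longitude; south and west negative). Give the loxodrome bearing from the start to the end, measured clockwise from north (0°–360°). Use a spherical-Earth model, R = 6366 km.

263.1°

Δψ = ln[tan(π/4+φ₂/2)/tan(π/4+φ₁/2)] = -0.0567
Δλ = -0.4677 rad (taken the short way round)
course = atan2(Δλ, Δψ) = 263.09°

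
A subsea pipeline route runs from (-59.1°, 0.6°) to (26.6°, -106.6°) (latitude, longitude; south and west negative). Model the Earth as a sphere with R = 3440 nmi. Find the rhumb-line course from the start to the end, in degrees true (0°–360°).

313.4°

Meridional parts: M(φ₁)=-1.2860, M(φ₂)=+0.4819 → ΔM = +1.7679;  Δλ = -1.8710 rad
tan C = Δλ / ΔM = -1.0583 → C = 313.38°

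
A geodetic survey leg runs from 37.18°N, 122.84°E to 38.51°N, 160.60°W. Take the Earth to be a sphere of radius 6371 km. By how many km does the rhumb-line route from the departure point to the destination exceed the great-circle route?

Great circle: cos σ = sin φ₁ sin φ₂ + cos φ₁ cos φ₂ cos Δλ,  σ = 1.0226 rad → d_gc = 6514.7 km
Rhumb line: Δψ = +0.0294, q = Δφ/Δψ = 0.7896, d_rh = R√(Δφ²+q²Δλ²) = 6723.8 km
Excess = 6723.8 − 6514.7 = 209.1 ≈ 209 km

209 km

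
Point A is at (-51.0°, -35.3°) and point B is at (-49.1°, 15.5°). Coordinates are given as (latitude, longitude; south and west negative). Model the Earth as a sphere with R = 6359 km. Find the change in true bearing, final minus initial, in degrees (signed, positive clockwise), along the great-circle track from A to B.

-40.0°

At departure: θ₁ = atan2(sin Δλ cos φ₂, cos φ₁ sin φ₂ − sin φ₁ cos φ₂ cos Δλ) = 106.89°
At arrival: θ₂ = atan2(sin Δλ cos φ₁, −cos φ₂ sin φ₁ + sin φ₂ cos φ₁ cos Δλ) = 66.88°
Δθ = θ₂ − θ₁ = -40.0°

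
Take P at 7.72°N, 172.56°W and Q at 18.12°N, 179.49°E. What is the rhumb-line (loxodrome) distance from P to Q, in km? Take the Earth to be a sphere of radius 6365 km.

Rhumb course C = atan2(Δλ, Δψ) with Δψ = ln[tan(π/4+φ₂/2)/tan(π/4+φ₁/2)] = +0.1865, Δλ = -0.1388 → C = 323.35°
d = R·|Δφ| / |cos C| = 6365·0.18151 / 0.80233 = 1440 km

1440 km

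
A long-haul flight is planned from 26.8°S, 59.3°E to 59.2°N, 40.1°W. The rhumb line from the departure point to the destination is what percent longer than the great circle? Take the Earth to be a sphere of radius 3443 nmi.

2.3%

Great circle: σ = 2.0510 rad → d_gc = Rσ = 7061.5 nmi
Rhumb: Δφ = +1.5010, Δλ = -1.7349, Δψ = +1.7752, q = Δφ/Δψ = 0.8455 → d_rh = R√(Δφ²+q²Δλ²) = 7226.0 nmi
Excess = (7226.0 − 7061.5) / 7061.5 = 164.5 / 7061.5 = 2.33% ≈ 2.3%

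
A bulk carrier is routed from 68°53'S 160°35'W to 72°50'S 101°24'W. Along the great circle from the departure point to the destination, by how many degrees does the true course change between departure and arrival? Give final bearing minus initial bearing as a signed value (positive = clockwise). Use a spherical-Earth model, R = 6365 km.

Initial bearing θ₁ = atan2(sin Δλ cos φ₂, cos φ₁ sin φ₂ − sin φ₁ cos φ₂ cos Δλ) = 128.71°
Final bearing θ₂ = (initial bearing from the destination back to the start) + 180° = 72.26°
Δθ = θ₂ − θ₁ = -56.5°

-56.5°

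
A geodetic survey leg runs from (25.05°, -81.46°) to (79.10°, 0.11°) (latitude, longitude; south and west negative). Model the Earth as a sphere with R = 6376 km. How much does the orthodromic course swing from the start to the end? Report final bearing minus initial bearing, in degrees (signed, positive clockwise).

+74.8°

Initial bearing θ₁ = atan2(sin Δλ cos φ₂, cos φ₁ sin φ₂ − sin φ₁ cos φ₂ cos Δλ) = 12.03°
Final bearing θ₂ = (initial bearing from the destination back to the start) + 180° = 86.78°
Δθ = θ₂ − θ₁ = +74.8°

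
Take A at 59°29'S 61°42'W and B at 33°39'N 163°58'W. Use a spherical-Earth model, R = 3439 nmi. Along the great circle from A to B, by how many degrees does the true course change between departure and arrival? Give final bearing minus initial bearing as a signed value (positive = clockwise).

+43.9°

Initial bearing θ₁ = atan2(sin Δλ cos φ₂, cos φ₁ sin φ₂ − sin φ₁ cos φ₂ cos Δλ) = 279.01°
Final bearing θ₂ = (initial bearing from the destination back to the start) + 180° = 322.95°
Δθ = θ₂ − θ₁ = +43.9°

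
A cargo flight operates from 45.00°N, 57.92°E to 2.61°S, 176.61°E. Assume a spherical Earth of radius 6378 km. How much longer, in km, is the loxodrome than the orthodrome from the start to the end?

531 km

Great circle: cos σ = sin φ₁ sin φ₂ + cos φ₁ cos φ₂ cos Δλ,  σ = 1.9512 rad → d_gc = 12444.8 km
Rhumb line: Δψ = -0.9269, q = Δφ/Δψ = 0.8964, d_rh = R√(Δφ²+q²Δλ²) = 12975.7 km
Excess = 12975.7 − 12444.8 = 530.9 ≈ 531 km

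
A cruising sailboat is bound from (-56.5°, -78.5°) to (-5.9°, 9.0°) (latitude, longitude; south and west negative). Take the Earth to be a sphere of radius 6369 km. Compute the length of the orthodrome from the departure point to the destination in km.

cos σ = sin φ₁ sin φ₂ + cos φ₁ cos φ₂ cos Δλ
      = sin(-56.50°)sin(-5.90°) + cos(-56.50°)cos(-5.90°)cos(87.50°) = 0.1097
σ = 83.704° → d = Rσ = 6369·1.46091 = 9305 km

9305 km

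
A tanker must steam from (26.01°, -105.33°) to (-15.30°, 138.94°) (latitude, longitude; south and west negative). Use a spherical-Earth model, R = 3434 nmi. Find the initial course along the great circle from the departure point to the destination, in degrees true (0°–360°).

266.5°

θ = atan2( sin Δλ·cos φ₂ ,  cos φ₁ sin φ₂ − sin φ₁ cos φ₂ cos Δλ )
  = atan2(-0.8689, -0.0535) = 266.48°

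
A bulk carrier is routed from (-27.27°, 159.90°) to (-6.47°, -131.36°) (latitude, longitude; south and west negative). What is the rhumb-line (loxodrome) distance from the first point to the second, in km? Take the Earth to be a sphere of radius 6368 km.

Δψ = ln[tan(π/4+φ₂/2)/tan(π/4+φ₁/2)] = +0.3818;  Δφ = +0.3630 rad,  Δλ = +1.1997 rad
q = Δφ/Δψ = 0.9507
d = R·√(Δφ² + q²Δλ²) = 6368·1.19699 = 7622 km

7622 km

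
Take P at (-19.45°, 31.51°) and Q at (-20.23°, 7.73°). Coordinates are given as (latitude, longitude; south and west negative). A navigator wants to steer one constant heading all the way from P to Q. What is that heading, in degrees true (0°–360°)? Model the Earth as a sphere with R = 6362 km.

268.0°

Δψ = ln[tan(π/4+φ₂/2)/tan(π/4+φ₁/2)] = -0.0145
Δλ = -0.4150 rad (taken the short way round)
course = atan2(Δλ, Δψ) = 268.00°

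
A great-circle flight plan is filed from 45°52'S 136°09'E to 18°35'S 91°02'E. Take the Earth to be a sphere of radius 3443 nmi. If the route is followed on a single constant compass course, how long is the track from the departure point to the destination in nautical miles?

Rhumb course C = atan2(Δλ, Δψ) with Δψ = ln[tan(π/4+φ₂/2)/tan(π/4+φ₁/2)] = +0.5727, Δλ = -0.7874 → C = 306.03°
d = R·|Δφ| / |cos C| = 3443·0.47618 / 0.58822 = 2787 nmi

2787 nmi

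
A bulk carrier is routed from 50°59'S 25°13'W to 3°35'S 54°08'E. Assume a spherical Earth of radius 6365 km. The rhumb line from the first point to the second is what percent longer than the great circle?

2.3%

Great circle: σ = 1.4054 rad → d_gc = Rσ = 8945.1 km
Rhumb: Δφ = +0.8273, Δλ = +1.3849, Δψ = +0.9751, q = Δφ/Δψ = 0.8484 → d_rh = R√(Δφ²+q²Δλ²) = 9146.7 km
Excess = (9146.7 − 8945.1) / 8945.1 = 201.6 / 8945.1 = 2.254% ≈ 2.3%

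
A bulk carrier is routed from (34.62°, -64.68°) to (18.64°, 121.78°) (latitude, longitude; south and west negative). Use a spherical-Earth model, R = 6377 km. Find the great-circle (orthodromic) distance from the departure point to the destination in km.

14067 km

Haversine: a = sin²(Δφ/2)+cos φ₁ cos φ₂ sin²(Δλ/2) = 0.79662;  σ = 2·atan2(√a,√(1−a))
σ = 126.387° → d = Rσ = 6377·2.20587 = 14067 km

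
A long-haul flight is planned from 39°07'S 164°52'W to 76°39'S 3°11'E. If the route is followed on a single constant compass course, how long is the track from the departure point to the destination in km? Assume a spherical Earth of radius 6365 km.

9666 km

Rhumb course C = atan2(Δλ, Δψ) with Δψ = ln[tan(π/4+φ₂/2)/tan(π/4+φ₁/2)] = -1.4024, Δλ = +2.9330 → C = 115.55°
d = R·|Δφ| / |cos C| = 6365·0.65508 / 0.43137 = 9666 km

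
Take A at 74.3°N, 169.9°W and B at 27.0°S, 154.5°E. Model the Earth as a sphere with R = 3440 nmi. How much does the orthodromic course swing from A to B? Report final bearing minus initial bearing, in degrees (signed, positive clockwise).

At departure: θ₁ = atan2(sin Δλ cos φ₂, cos φ₁ sin φ₂ − sin φ₁ cos φ₂ cos Δλ) = 212.31°
At arrival: θ₂ = atan2(sin Δλ cos φ₁, −cos φ₂ sin φ₁ + sin φ₂ cos φ₁ cos Δλ) = 189.34°
Δθ = θ₂ − θ₁ = -23.0°

-23.0°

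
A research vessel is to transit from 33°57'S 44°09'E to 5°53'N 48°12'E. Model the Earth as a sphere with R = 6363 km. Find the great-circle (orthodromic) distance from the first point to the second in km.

Haversine: a = sin²(Δφ/2)+cos φ₁ cos φ₂ sin²(Δλ/2) = 0.11707;  σ = 2·atan2(√a,√(1−a))
σ = 40.017° → d = Rσ = 6363·0.69843 = 4444 km

4444 km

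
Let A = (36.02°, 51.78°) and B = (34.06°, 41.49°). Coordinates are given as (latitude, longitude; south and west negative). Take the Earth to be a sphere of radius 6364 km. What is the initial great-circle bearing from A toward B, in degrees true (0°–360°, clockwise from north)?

N = sin Δλ·cos φ₂ = -0.1480;  D = cos φ₁ sin φ₂ − sin φ₁ cos φ₂ cos Δλ = -0.0264
initial course = atan2(N, D) = 259.90°

259.9°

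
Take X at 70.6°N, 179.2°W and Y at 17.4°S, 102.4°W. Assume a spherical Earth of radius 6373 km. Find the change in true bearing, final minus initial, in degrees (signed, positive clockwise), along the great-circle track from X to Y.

Initial bearing θ₁ = atan2(sin Δλ cos φ₂, cos φ₁ sin φ₂ − sin φ₁ cos φ₂ cos Δλ) = 108.17°
Final bearing θ₂ = (initial bearing from the destination back to the start) + 180° = 160.69°
Δθ = θ₂ − θ₁ = +52.5°

+52.5°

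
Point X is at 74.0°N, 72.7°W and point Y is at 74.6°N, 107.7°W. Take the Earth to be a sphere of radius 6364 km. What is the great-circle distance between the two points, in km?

Haversine: a = sin²(Δφ/2)+cos φ₁ cos φ₂ sin²(Δλ/2) = 0.00665;  σ = 2·atan2(√a,√(1−a))
σ = 9.352° → d = Rσ = 6364·0.16323 = 1039 km

1039 km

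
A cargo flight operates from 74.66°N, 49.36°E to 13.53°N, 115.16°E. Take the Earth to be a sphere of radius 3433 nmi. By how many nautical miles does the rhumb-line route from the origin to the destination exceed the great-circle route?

Great circle: cos σ = sin φ₁ sin φ₂ + cos φ₁ cos φ₂ cos Δλ,  σ = 1.2334 rad → d_gc = 4234.18 nmi
Rhumb line: Δψ = -1.7665, q = Δφ/Δψ = 0.6040, d_rh = R√(Δφ²+q²Δλ²) = 4368.69 nmi
Excess = 4368.69 − 4234.18 = 134.51 ≈ 135 nmi

135 nmi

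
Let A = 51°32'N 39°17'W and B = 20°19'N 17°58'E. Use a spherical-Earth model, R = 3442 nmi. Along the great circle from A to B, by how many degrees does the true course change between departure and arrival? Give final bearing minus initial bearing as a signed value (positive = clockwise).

At departure: θ₁ = atan2(sin Δλ cos φ₂, cos φ₁ sin φ₂ − sin φ₁ cos φ₂ cos Δλ) = 102.94°
At arrival: θ₂ = atan2(sin Δλ cos φ₁, −cos φ₂ sin φ₁ + sin φ₂ cos φ₁ cos Δλ) = 139.72°
Δθ = θ₂ − θ₁ = +36.8°

+36.8°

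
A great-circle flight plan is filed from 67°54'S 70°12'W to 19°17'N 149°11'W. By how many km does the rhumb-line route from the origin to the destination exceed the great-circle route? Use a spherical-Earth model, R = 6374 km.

Great circle: cos σ = sin φ₁ sin φ₂ + cos φ₁ cos φ₂ cos Δλ,  σ = 1.8112 rad → d_gc = 11544.7 km
Rhumb line: Δψ = +1.9764, q = Δφ/Δψ = 0.7699, d_rh = R√(Δφ²+q²Δλ²) = 11825.1 km
Excess = 11825.1 − 11544.7 = 280.4 ≈ 280 km

280 km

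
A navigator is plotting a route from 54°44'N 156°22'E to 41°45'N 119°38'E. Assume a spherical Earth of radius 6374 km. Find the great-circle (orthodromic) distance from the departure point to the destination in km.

3033 km

Haversine: a = sin²(Δφ/2)+cos φ₁ cos φ₂ sin²(Δλ/2) = 0.05555;  σ = 2·atan2(√a,√(1−a))
σ = 27.265° → d = Rσ = 6374·0.47586 = 3033 km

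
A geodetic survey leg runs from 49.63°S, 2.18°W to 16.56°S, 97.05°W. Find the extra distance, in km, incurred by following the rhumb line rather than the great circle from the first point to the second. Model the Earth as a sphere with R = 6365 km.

Great circle: cos σ = sin φ₁ sin φ₂ + cos φ₁ cos φ₂ cos Δλ,  σ = 1.4056 rad → d_gc = 8946.7 km
Rhumb line: Δψ = +0.7075, q = Δφ/Δψ = 0.8158, d_rh = R√(Δφ²+q²Δλ²) = 9349.4 km
Excess = 9349.4 − 8946.7 = 402.7 ≈ 403 km

403 km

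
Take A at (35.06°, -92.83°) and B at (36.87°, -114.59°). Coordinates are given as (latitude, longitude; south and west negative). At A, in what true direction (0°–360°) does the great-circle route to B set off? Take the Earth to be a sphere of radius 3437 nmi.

282.2°

N = sin Δλ·cos φ₂ = -0.2966;  D = cos φ₁ sin φ₂ − sin φ₁ cos φ₂ cos Δλ = +0.0643
initial course = atan2(N, D) = 282.24°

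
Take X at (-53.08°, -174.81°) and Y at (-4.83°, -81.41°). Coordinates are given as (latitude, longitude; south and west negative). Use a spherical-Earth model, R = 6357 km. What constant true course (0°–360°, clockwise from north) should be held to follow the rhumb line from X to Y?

58.1°

Δψ = ln[tan(π/4+φ₂/2)/tan(π/4+φ₁/2)] = +1.0128
Δλ = +1.6301 rad (taken the short way round)
course = atan2(Δλ, Δψ) = 58.15°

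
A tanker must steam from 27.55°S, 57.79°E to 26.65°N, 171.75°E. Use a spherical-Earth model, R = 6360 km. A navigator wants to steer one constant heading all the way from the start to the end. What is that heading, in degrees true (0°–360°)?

Δψ = ln[tan(π/4+φ₂/2)/tan(π/4+φ₁/2)] = +0.9834
Δλ = +1.9890 rad (taken the short way round)
course = atan2(Δλ, Δψ) = 63.69°

63.7°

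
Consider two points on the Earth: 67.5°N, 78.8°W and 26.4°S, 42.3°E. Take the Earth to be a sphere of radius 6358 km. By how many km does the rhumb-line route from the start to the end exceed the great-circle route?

Great circle: cos σ = sin φ₁ sin φ₂ + cos φ₁ cos φ₂ cos Δλ,  σ = 2.1992 rad → d_gc = 13982.4 km
Rhumb line: Δψ = -2.0929, q = Δφ/Δψ = 0.7831, d_rh = R√(Δφ²+q²Δλ²) = 14809.0 km
Excess = 14809.0 − 13982.4 = 826.6 ≈ 827 km

827 km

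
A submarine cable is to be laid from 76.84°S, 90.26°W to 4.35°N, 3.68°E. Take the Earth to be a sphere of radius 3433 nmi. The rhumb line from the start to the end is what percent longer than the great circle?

Great circle: σ = 1.6604 rad → d_gc = Rσ = 5700.1 nmi
Rhumb: Δφ = +1.4170, Δλ = +1.6396, Δψ = +2.2358, q = Δφ/Δψ = 0.6338 → d_rh = R√(Δφ²+q²Δλ²) = 6032.5 nmi
Excess = (6032.5 − 5700.1) / 5700.1 = 332.4 / 5700.1 = 5.83% ≈ 5.8%

5.8%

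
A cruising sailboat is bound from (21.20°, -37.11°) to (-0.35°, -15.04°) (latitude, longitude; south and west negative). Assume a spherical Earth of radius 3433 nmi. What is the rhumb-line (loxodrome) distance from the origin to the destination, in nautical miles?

Rhumb course C = atan2(Δλ, Δψ) with Δψ = ln[tan(π/4+φ₂/2)/tan(π/4+φ₁/2)] = -0.3849, Δλ = +0.3852 → C = 134.98°
d = R·|Δφ| / |cos C| = 3433·0.37612 / 0.70680 = 1827 nmi

1827 nmi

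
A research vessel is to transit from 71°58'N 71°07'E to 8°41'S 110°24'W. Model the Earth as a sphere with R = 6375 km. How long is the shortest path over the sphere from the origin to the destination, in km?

Haversine: a = sin²(Δφ/2)+cos φ₁ cos φ₂ sin²(Δλ/2) = 0.72474;  σ = 2·atan2(√a,√(1−a))
σ = 116.710° → d = Rσ = 6375·2.03697 = 12986 km

12986 km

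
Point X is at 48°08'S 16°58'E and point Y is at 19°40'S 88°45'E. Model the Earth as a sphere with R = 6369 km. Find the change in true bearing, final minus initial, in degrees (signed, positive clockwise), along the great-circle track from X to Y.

-45.2°

At departure: θ₁ = atan2(sin Δλ cos φ₂, cos φ₁ sin φ₂ − sin φ₁ cos φ₂ cos Δλ) = 90.35°
At arrival: θ₂ = atan2(sin Δλ cos φ₁, −cos φ₂ sin φ₁ + sin φ₂ cos φ₁ cos Δλ) = 45.13°
Δθ = θ₂ − θ₁ = -45.2°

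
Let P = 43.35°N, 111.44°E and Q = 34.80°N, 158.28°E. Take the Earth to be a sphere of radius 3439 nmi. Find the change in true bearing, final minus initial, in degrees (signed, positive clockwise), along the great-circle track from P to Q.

Initial bearing θ₁ = atan2(sin Δλ cos φ₂, cos φ₁ sin φ₂ − sin φ₁ cos φ₂ cos Δλ) = 87.19°
Final bearing θ₂ = (initial bearing from the destination back to the start) + 180° = 117.81°
Δθ = θ₂ − θ₁ = +30.6°

+30.6°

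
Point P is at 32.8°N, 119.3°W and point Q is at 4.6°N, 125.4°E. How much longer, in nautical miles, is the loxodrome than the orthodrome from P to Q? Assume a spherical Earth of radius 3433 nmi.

188 nmi

Great circle: cos σ = sin φ₁ sin φ₂ + cos φ₁ cos φ₂ cos Δλ,  σ = 1.8909 rad → d_gc = 6491.3 nmi
Rhumb line: Δψ = -0.5262, q = Δφ/Δψ = 0.9354, d_rh = R√(Δφ²+q²Δλ²) = 6679.1 nmi
Excess = 6679.1 − 6491.3 = 187.8 ≈ 188 nmi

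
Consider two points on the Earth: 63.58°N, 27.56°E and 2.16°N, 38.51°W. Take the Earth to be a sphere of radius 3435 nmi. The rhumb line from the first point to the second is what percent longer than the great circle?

2.2%

Great circle: σ = 1.3550 rad → d_gc = Rσ = 4654.5 nmi
Rhumb: Δφ = -1.0720, Δλ = -1.1531, Δψ = -1.4116, q = Δφ/Δψ = 0.7594 → d_rh = R√(Δφ²+q²Δλ²) = 4754.7 nmi
Excess = (4754.7 − 4654.5) / 4654.5 = 100.2 / 4654.5 = 2.153% ≈ 2.2%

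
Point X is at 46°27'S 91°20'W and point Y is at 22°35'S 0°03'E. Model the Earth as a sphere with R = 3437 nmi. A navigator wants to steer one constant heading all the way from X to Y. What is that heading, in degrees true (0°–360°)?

72.2°

Meridional parts: M(φ₁)=-0.9176, M(φ₂)=-0.4048 → ΔM = +0.5129;  Δλ = +1.5949 rad
tan C = Δλ / ΔM = +3.1099 → C = 72.17°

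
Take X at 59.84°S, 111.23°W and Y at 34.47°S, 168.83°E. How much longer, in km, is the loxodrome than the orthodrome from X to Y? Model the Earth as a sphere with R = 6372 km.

Great circle: cos σ = sin φ₁ sin φ₂ + cos φ₁ cos φ₂ cos Δλ,  σ = 0.9743 rad → d_gc = 6208.5 km
Rhumb line: Δψ = +0.6698, q = Δφ/Δψ = 0.6611, d_rh = R√(Δφ²+q²Δλ²) = 6519.3 km
Excess = 6519.3 − 6208.5 = 310.8 ≈ 311 km

311 km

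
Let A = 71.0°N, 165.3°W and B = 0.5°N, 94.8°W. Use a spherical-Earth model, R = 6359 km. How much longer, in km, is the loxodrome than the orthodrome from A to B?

270 km

Great circle: cos σ = sin φ₁ sin φ₂ + cos φ₁ cos φ₂ cos Δλ,  σ = 1.4536 rad → d_gc = 9243.5 km
Rhumb line: Δψ = -1.7790, q = Δφ/Δψ = 0.6917, d_rh = R√(Δφ²+q²Δλ²) = 9513.7 km
Excess = 9513.7 − 9243.5 = 270.2 ≈ 270 km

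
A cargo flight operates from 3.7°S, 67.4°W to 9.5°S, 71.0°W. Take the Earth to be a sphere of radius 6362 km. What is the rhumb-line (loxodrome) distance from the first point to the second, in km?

Δψ = ln[tan(π/4+φ₂/2)/tan(π/4+φ₁/2)] = -0.1019;  Δφ = -0.1012 rad,  Δλ = -0.0628 rad
q = Δφ/Δψ = 0.9929
d = R·√(Δφ² + q²Δλ²) = 6362·0.11891 = 757 km

757 km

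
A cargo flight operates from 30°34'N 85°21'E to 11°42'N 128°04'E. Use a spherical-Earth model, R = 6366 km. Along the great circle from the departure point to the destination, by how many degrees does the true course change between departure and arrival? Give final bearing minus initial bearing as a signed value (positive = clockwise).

At departure: θ₁ = atan2(sin Δλ cos φ₂, cos φ₁ sin φ₂ − sin φ₁ cos φ₂ cos Δλ) = 106.06°
At arrival: θ₂ = atan2(sin Δλ cos φ₁, −cos φ₂ sin φ₁ + sin φ₂ cos φ₁ cos Δλ) = 122.33°
Δθ = θ₂ − θ₁ = +16.3°

+16.3°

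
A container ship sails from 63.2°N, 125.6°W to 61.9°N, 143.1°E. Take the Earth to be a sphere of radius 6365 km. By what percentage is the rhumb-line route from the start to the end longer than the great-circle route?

Great circle: σ = 0.6720 rad → d_gc = Rσ = 4277.5 km
Rhumb: Δφ = -0.0227, Δλ = -1.5935, Δψ = -0.0492, q = Δφ/Δψ = 0.4609 → d_rh = R√(Δφ²+q²Δλ²) = 4676.8 km
Excess = (4676.8 − 4277.5) / 4277.5 = 399.3 / 4277.5 = 9.33% ≈ 9.3%

9.3%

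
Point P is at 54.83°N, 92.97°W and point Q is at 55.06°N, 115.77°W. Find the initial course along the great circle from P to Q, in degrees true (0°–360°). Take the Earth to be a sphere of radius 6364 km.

N = sin Δλ·cos φ₂ = -0.2219;  D = cos φ₁ sin φ₂ − sin φ₁ cos φ₂ cos Δλ = +0.0406
initial course = atan2(N, D) = 280.37°

280.4°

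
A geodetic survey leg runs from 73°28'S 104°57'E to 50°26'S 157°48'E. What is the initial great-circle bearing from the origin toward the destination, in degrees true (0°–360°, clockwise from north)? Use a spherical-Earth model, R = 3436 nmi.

θ = atan2( sin Δλ·cos φ₂ ,  cos φ₁ sin φ₂ − sin φ₁ cos φ₂ cos Δλ )
  = atan2(+0.5077, +0.1494) = 73.60°

73.6°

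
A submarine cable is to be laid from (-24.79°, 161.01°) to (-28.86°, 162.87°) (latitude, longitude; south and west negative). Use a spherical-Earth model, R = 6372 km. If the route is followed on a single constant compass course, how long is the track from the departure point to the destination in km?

Δψ = ln[tan(π/4+φ₂/2)/tan(π/4+φ₁/2)] = -0.0796;  Δφ = -0.0710 rad,  Δλ = +0.0325 rad
q = Δφ/Δψ = 0.8921
d = R·√(Δφ² + q²Δλ²) = 6372·0.07671 = 489 km

489 km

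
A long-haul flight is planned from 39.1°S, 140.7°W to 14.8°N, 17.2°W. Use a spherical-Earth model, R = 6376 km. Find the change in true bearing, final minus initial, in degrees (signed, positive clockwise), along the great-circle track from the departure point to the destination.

Initial bearing θ₁ = atan2(sin Δλ cos φ₂, cos φ₁ sin φ₂ − sin φ₁ cos φ₂ cos Δλ) = 99.73°
Final bearing θ₂ = (initial bearing from the destination back to the start) + 180° = 52.29°
Δθ = θ₂ − θ₁ = -47.4°

-47.4°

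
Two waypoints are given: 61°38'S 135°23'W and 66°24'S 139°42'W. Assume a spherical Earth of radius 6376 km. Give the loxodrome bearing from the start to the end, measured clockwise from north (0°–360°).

201.6°

Meridional parts: M(φ₁)=-1.3754, M(φ₂)=-1.5658 → ΔM = -0.1904;  Δλ = -0.0753 rad
tan C = Δλ / ΔM = +0.3957 → C = 201.59°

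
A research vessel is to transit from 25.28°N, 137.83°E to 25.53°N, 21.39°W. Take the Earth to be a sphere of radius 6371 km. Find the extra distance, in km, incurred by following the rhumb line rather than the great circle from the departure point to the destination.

2052 km

Great circle: cos σ = sin φ₁ sin φ₂ + cos φ₁ cos φ₂ cos Δλ,  σ = 2.1881 rad → d_gc = 13940.2 km
Rhumb line: Δψ = +0.0048, q = Δφ/Δψ = 0.9033, d_rh = R√(Δφ²+q²Δλ²) = 15992.4 km
Excess = 15992.4 − 13940.2 = 2052.2 ≈ 2052 km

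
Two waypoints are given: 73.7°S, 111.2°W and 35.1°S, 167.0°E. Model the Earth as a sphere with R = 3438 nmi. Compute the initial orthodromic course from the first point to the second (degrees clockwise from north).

θ = atan2( sin Δλ·cos φ₂ ,  cos φ₁ sin φ₂ − sin φ₁ cos φ₂ cos Δλ )
  = atan2(-0.8098, -0.0494) = 266.51°

266.5°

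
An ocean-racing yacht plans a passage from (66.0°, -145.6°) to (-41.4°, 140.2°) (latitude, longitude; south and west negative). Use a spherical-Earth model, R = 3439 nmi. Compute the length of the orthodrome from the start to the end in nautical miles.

Haversine: a = sin²(Δφ/2)+cos φ₁ cos φ₂ sin²(Δλ/2) = 0.76053;  σ = 2·atan2(√a,√(1−a))
σ = 121.404° → d = Rσ = 3439·2.11890 = 7287 nmi

7287 nmi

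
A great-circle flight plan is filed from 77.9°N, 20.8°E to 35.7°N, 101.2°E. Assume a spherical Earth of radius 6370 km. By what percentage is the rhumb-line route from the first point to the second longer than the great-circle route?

Great circle: σ = 0.9286 rad → d_gc = Rσ = 5915.1 km
Rhumb: Δφ = -0.7365, Δλ = +1.4032, Δψ = -1.5766, q = Δφ/Δψ = 0.4672 → d_rh = R√(Δφ²+q²Δλ²) = 6280.8 km
Excess = (6280.8 − 5915.1) / 5915.1 = 365.7 / 5915.1 = 6.18% ≈ 6.2%

6.2%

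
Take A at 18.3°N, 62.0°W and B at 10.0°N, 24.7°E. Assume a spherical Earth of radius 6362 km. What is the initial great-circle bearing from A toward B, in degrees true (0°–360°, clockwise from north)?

θ = atan2( sin Δλ·cos φ₂ ,  cos φ₁ sin φ₂ − sin φ₁ cos φ₂ cos Δλ )
  = atan2(+0.9832, +0.1471) = 81.49°

81.5°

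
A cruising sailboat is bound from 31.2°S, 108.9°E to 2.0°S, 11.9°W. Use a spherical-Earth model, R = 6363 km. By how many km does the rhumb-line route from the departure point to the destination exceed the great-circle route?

Great circle: cos σ = sin φ₁ sin φ₂ + cos φ₁ cos φ₂ cos Δλ,  σ = 2.0038 rad → d_gc = 12750.4 km
Rhumb line: Δψ = +0.5387, q = Δφ/Δψ = 0.9460, d_rh = R√(Δφ²+q²Δλ²) = 13098.8 km
Excess = 13098.8 − 12750.4 = 348.4 ≈ 348 km

348 km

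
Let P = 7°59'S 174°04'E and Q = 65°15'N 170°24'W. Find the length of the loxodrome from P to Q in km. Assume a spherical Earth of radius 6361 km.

8239 km

Δψ = ln[tan(π/4+φ₂/2)/tan(π/4+φ₁/2)] = +1.6566;  Δφ = +1.2782 rad,  Δλ = +0.2711 rad
q = Δφ/Δψ = 0.7716
d = R·√(Δφ² + q²Δλ²) = 6361·1.29517 = 8239 km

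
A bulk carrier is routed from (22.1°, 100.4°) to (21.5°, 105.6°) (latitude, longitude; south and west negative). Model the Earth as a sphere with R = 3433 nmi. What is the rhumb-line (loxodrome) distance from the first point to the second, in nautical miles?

292 nmi

Rhumb course C = atan2(Δλ, Δψ) with Δψ = ln[tan(π/4+φ₂/2)/tan(π/4+φ₁/2)] = -0.0113, Δλ = +0.0908 → C = 97.08°
d = R·|Δφ| / |cos C| = 3433·0.01047 / 0.12332 = 292 nmi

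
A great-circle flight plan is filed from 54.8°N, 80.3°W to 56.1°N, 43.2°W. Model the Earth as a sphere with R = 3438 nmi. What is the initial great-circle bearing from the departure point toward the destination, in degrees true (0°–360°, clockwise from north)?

71.1°

θ = atan2( sin Δλ·cos φ₂ ,  cos φ₁ sin φ₂ − sin φ₁ cos φ₂ cos Δλ )
  = atan2(+0.3364, +0.1149) = 71.14°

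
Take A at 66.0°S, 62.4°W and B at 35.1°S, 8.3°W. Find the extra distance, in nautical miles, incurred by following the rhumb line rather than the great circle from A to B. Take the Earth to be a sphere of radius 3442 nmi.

Great circle: cos σ = sin φ₁ sin φ₂ + cos φ₁ cos φ₂ cos Δλ,  σ = 0.7664 rad → d_gc = 2637.9 nmi
Rhumb line: Δψ = +0.8936, q = Δφ/Δψ = 0.6035, d_rh = R√(Δφ²+q²Δλ²) = 2700.6 nmi
Excess = 2700.6 − 2637.9 = 62.7 ≈ 63 nmi

63 nmi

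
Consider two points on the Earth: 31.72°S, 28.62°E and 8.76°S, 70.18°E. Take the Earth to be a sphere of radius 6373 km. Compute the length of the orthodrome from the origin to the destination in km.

Haversine: a = sin²(Δφ/2)+cos φ₁ cos φ₂ sin²(Δλ/2) = 0.14543;  σ = 2·atan2(√a,√(1−a))
σ = 44.835° → d = Rσ = 6373·0.78252 = 4987 km

4987 km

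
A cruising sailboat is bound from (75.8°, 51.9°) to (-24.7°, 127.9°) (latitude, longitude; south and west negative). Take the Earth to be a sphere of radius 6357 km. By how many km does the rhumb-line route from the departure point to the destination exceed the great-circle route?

325 km

Great circle: cos σ = sin φ₁ sin φ₂ + cos φ₁ cos φ₂ cos Δλ,  σ = 1.9296 rad → d_gc = 12266.6663 km
Rhumb line: Δψ = -2.5281, q = Δφ/Δψ = 0.6938, d_rh = R√(Δφ²+q²Δλ²) = 12592.1657 km
Excess = 12592.1657 − 12266.6663 = 325.4994 ≈ 325 km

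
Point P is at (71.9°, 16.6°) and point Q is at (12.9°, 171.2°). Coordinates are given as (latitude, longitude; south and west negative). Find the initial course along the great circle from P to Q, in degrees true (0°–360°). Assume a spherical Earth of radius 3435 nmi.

24.8°

N = sin Δλ·cos φ₂ = +0.4181;  D = cos φ₁ sin φ₂ − sin φ₁ cos φ₂ cos Δλ = +0.9063
initial course = atan2(N, D) = 24.77°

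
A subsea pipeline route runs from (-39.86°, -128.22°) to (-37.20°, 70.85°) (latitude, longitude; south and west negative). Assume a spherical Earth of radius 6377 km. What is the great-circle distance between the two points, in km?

11238 km

Haversine: a = sin²(Δφ/2)+cos φ₁ cos φ₂ sin²(Δλ/2) = 0.59519;  σ = 2·atan2(√a,√(1−a))
σ = 100.975° → d = Rσ = 6377·1.76234 = 11238 km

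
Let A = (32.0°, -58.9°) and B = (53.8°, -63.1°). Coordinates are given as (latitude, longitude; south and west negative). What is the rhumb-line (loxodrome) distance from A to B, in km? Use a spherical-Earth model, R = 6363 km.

2444 km

Δψ = ln[tan(π/4+φ₂/2)/tan(π/4+φ₁/2)] = +0.5282;  Δφ = +0.3805 rad,  Δλ = -0.0733 rad
q = Δφ/Δψ = 0.7203
d = R·√(Δφ² + q²Δλ²) = 6363·0.38413 = 2444 km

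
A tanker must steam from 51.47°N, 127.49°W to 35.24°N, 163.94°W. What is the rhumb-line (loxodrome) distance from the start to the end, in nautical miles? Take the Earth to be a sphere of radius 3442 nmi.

Δψ = ln[tan(π/4+φ₂/2)/tan(π/4+φ₁/2)] = -0.3933;  Δφ = -0.2833 rad,  Δλ = -0.6362 rad
q = Δφ/Δψ = 0.7203
d = R·√(Δφ² + q²Δλ²) = 3442·0.53872 = 1854 nmi

1854 nmi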